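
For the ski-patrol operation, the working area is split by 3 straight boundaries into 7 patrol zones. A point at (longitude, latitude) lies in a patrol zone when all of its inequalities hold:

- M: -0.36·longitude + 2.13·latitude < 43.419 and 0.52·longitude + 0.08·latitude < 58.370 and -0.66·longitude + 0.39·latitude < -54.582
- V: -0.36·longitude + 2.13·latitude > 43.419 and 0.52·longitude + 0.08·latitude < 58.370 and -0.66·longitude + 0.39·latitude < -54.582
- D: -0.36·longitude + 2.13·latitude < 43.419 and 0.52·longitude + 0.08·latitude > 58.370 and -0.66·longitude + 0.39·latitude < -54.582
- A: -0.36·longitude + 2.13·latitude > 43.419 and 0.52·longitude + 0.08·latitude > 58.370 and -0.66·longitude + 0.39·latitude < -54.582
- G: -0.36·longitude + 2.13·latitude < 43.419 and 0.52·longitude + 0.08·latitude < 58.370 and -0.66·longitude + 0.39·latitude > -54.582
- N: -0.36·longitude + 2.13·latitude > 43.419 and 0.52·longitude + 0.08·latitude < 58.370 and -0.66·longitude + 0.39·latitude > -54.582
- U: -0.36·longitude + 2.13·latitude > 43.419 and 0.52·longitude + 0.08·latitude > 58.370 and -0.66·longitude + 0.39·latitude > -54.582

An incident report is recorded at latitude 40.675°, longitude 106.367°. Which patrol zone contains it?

U

-0.36·106.367 + 2.13·40.675 = 48.346, which is > 43.419
0.52·106.367 + 0.08·40.675 = 58.565, which is > 58.370
-0.66·106.367 + 0.39·40.675 = -54.339, which is > -54.582
This sign pattern matches U.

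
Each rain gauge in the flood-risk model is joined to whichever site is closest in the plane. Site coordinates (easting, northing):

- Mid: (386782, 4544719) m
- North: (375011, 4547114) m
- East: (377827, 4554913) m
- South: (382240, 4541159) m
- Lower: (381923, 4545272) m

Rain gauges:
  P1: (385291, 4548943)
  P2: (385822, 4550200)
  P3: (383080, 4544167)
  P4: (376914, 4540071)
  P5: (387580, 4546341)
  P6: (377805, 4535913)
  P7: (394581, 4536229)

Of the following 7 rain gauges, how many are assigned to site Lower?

P1 → Mid
P2 → Mid
P3 → Lower
P4 → South
P5 → Mid
P6 → South
P7 → Mid
1 of the 7 goes to Lower.

1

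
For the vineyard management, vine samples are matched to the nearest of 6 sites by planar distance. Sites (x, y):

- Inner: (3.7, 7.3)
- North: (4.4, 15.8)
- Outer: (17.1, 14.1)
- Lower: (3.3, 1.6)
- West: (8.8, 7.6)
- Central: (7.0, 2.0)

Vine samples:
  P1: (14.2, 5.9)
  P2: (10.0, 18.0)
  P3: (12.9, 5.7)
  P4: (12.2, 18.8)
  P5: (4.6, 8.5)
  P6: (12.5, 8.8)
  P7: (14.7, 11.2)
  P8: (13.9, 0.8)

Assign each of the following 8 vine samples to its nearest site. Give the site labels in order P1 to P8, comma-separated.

West, North, West, Outer, Inner, West, Outer, Central

P1 → West (d²=32.05)
P2 → North (d²=36.20)
P3 → West (d²=20.42)
P4 → Outer (d²=46.10)
P5 → Inner (d²=2.25)
P6 → West (d²=15.13)
P7 → Outer (d²=14.17)
P8 → Central (d²=49.05)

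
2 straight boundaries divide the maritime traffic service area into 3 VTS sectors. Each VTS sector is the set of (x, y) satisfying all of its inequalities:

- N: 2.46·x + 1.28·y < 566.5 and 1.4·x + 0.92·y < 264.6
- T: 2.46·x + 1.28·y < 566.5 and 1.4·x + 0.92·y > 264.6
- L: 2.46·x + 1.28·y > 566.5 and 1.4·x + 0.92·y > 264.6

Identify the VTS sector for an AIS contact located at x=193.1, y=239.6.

L

2.46·193.1 + 1.28·239.6 = 781.714, which is > 566.5
1.4·193.1 + 0.92·239.6 = 490.772, which is > 264.6
This sign pattern matches L.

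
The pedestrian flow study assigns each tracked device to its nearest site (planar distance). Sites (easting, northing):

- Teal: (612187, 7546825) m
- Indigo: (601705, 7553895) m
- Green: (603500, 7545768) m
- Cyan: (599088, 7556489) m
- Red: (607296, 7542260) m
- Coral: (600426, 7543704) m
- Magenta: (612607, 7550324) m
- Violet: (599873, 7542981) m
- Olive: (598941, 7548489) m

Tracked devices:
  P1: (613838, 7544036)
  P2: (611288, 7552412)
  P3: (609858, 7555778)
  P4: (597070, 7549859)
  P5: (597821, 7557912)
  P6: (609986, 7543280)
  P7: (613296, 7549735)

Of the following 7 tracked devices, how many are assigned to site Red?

P1 → Teal
P2 → Magenta
P3 → Magenta
P4 → Olive
P5 → Cyan
P6 → Red
P7 → Magenta
1 of the 7 goes to Red.

1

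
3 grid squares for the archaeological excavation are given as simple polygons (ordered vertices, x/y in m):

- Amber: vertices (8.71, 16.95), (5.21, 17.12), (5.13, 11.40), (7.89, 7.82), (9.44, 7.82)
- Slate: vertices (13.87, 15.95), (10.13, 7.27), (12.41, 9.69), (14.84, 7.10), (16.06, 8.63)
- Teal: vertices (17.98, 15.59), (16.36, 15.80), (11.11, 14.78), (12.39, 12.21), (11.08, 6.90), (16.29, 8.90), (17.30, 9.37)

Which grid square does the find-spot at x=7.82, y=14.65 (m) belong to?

Amber

Cast a ray rightward from (7.82, 14.65). For each polygon, the edges (by vertex number in listed order) whose endpoints lie on opposite sides of y = 14.65, where each meets that height, and whether that is right or left of the point:
Amber: 2–3 at x≈5.175 (left), 5–1 at x≈8.894 (right) → 1 crossing.
Slate: 1–2 at x≈13.310 (right), 5–1 at x≈14.259 (right) → 2 crossings.
Teal: 3–4 at x≈11.175 (right), 7–1 at x≈17.877 (right) → 2 crossings.
Only Amber has an odd count, so the point is inside Amber.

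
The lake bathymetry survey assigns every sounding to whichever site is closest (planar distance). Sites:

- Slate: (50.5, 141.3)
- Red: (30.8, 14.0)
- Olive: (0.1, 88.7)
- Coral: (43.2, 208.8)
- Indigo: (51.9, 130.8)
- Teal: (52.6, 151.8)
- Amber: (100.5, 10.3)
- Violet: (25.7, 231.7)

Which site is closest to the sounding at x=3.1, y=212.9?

Violet

Squared distances to each site:
Slate: 7373.320; Red: 40328.500; Olive: 15434.640; Coral: 1624.820; Indigo: 9121.850; Teal: 6183.460; Amber: 50533.520; Violet: 864.200.
Minimum at Violet.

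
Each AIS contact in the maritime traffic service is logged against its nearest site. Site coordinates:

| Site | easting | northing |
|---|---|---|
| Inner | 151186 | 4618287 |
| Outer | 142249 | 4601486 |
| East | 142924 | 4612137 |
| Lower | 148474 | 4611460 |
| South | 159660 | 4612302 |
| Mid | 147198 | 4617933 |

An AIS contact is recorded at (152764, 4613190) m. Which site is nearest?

Lower

Squared distances to each site:
Inner: 28469493.000; Outer: 247548841.000; East: 97934409.000; Lower: 21397000.000; South: 48343360.000; Mid: 53476405.000.
Minimum at Lower.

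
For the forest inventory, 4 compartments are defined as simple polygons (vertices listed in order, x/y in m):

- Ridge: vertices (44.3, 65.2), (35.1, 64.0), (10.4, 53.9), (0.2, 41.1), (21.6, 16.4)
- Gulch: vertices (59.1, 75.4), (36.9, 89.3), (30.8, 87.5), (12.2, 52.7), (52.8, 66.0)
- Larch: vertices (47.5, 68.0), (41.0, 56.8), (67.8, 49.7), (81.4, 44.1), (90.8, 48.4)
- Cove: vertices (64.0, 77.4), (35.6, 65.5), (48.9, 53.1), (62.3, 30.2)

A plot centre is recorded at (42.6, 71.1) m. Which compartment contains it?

Cast a ray rightward from (42.6, 71.1). For each polygon, the edges (by vertex number in listed order) whose endpoints lie on opposite sides of y = 71.1, where each meets that height, and whether that is right or left of the point:
Ridge: no edge straddles that height → 0 crossings.
Gulch: 3–4 at x≈22.03 (left), 5–1 at x≈56.22 (right) → 1 crossing.
Larch: no edge straddles that height → 0 crossings.
Cove: 1–2 at x≈48.96 (right), 4–1 at x≈63.77 (right) → 2 crossings.
Only Gulch has an odd count, so the point is inside Gulch.

Gulch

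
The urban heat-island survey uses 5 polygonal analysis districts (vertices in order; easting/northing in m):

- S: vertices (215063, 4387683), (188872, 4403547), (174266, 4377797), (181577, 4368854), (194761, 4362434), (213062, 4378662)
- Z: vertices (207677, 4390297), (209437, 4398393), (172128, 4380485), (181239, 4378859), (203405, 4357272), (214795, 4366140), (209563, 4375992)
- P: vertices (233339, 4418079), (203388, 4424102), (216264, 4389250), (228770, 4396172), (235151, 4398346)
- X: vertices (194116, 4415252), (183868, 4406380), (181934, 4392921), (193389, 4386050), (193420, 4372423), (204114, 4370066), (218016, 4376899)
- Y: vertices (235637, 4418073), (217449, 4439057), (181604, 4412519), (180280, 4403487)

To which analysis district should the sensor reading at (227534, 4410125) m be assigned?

Cast a ray rightward from (227534, 4410125). For each polygon, the edges (by vertex number in listed order) whose endpoints lie on opposite sides of northing = 4410125, where each meets that height, and whether that is right or left of the point:
S: no edge straddles that height → 0 crossings.
Z: no edge straddles that height → 0 crossings.
P: 2–3 at easting≈208551.8 (left), 5–1 at easting≈234069.4 (right) → 1 crossing.
X: 1–2 at easting≈188193.8 (left), 7–1 at easting≈197310.9 (left) → 0 crossings.
Y: 3–4 at easting≈181253.1 (left), 4–1 at easting≈205472.6 (left) → 0 crossings.
Only P has an odd count, so the point is inside P.

P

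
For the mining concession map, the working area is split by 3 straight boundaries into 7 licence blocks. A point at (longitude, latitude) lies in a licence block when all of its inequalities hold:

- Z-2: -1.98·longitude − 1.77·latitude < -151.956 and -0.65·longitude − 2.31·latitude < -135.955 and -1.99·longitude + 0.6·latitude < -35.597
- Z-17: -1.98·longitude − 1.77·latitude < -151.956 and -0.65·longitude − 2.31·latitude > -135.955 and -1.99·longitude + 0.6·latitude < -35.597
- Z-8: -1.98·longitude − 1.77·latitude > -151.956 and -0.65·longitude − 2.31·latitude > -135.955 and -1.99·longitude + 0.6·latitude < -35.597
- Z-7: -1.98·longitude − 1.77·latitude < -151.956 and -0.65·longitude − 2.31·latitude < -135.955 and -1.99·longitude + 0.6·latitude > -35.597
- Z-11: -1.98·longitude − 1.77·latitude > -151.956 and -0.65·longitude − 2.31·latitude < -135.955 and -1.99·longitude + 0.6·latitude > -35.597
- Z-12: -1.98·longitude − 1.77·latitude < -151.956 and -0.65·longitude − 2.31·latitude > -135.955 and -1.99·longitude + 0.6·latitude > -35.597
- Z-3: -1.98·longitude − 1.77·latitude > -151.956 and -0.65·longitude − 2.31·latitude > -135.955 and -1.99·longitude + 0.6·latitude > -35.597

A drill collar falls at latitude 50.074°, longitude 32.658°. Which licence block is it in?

-1.98·32.658 − 1.77·50.074 = -153.294, which is < -151.956
-0.65·32.658 − 2.31·50.074 = -136.899, which is < -135.955
-1.99·32.658 + 0.6·50.074 = -34.945, which is > -35.597
This sign pattern matches Z-7.

Z-7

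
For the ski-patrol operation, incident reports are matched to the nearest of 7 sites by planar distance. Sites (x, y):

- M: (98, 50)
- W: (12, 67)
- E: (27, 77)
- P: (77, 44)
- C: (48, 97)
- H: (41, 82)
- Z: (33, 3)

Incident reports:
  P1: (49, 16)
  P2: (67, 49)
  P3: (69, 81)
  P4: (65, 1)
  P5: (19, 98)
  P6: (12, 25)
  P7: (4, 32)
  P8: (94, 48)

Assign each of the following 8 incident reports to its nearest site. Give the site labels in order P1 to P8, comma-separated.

P1 → Z (d²=425.00)
P2 → P (d²=125.00)
P3 → C (d²=697.00)
P4 → Z (d²=1028.00)
P5 → E (d²=505.00)
P6 → Z (d²=925.00)
P7 → W (d²=1289.00)
P8 → M (d²=20.00)

Z, P, C, Z, E, Z, W, M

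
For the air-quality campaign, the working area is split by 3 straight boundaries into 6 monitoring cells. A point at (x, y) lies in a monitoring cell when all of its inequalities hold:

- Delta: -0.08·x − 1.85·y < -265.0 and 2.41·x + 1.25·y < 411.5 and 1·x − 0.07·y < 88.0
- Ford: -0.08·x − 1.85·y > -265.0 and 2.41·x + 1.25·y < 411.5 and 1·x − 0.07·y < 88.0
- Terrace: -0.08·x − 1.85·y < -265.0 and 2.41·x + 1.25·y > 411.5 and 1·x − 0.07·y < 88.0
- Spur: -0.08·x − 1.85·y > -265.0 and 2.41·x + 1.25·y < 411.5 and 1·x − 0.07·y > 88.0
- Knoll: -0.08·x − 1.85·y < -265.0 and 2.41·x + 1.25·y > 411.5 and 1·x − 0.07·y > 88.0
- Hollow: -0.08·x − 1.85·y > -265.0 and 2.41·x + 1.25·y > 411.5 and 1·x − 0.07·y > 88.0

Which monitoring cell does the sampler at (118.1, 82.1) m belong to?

Spur

-0.08·118.1 − 1.85·82.1 = -161.333, which is > -265.0
2.41·118.1 + 1.25·82.1 = 387.246, which is < 411.5
1·118.1 − 0.07·82.1 = 112.353, which is > 88.0
This sign pattern matches Spur.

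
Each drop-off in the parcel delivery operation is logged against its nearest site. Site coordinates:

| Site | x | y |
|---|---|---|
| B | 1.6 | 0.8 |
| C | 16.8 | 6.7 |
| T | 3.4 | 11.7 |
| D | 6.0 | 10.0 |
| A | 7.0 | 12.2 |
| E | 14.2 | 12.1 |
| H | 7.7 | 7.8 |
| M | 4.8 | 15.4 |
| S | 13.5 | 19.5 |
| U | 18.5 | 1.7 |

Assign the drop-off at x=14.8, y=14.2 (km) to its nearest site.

E

Squared distances to each site:
B: 353.800; C: 60.250; T: 136.210; D: 95.080; A: 64.840; E: 4.770; H: 91.370; M: 101.440; S: 29.780; U: 169.940.
Minimum at E.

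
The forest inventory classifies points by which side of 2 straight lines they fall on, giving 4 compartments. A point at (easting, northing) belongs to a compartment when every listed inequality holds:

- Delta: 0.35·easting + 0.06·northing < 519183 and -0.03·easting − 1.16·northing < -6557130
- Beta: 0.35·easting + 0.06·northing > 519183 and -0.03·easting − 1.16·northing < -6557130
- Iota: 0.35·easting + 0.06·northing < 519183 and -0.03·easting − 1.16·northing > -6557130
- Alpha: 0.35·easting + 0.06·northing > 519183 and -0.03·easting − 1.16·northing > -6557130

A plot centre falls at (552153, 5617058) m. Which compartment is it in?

0.35·552153 + 0.06·5617058 = 530277.030, which is > 519183
-0.03·552153 − 1.16·5617058 = -6532351.870, which is > -6557130
This sign pattern matches Alpha.

Alpha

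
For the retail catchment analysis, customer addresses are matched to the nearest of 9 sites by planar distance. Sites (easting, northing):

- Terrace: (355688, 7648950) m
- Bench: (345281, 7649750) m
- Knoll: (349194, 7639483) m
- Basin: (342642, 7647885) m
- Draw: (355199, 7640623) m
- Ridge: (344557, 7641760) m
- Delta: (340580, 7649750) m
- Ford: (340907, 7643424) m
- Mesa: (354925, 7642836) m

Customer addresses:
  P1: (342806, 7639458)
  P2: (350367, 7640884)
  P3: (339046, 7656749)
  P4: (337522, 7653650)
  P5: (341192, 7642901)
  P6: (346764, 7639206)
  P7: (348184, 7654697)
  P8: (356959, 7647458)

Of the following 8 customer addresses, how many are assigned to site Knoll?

P1 → Ridge
P2 → Knoll
P3 → Delta
P4 → Delta
P5 → Ford
P6 → Knoll
P7 → Bench
P8 → Terrace
2 of the 8 go to Knoll.

2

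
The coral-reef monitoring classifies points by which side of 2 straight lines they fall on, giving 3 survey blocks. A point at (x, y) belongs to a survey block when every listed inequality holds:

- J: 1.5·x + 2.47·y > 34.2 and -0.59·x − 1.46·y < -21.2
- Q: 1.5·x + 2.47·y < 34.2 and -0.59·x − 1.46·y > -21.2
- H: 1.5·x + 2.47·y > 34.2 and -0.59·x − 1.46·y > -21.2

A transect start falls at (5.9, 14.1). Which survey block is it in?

J

1.5·5.9 + 2.47·14.1 = 43.677, which is > 34.2
-0.59·5.9 − 1.46·14.1 = -24.067, which is < -21.2
This sign pattern matches J.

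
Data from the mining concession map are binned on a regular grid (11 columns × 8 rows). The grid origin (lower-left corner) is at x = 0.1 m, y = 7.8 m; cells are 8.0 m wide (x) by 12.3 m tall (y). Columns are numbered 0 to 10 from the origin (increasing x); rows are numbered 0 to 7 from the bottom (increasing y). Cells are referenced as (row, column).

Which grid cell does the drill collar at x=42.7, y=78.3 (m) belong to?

Column index: ⌊(42.7 − 0.1) / 8.0⌋ = ⌊5.325⌋ = 5
Row offset from origin: ⌊(78.3 − 7.8) / 12.3⌋ = ⌊5.732⌋ = 5 → row 5

(5, 5)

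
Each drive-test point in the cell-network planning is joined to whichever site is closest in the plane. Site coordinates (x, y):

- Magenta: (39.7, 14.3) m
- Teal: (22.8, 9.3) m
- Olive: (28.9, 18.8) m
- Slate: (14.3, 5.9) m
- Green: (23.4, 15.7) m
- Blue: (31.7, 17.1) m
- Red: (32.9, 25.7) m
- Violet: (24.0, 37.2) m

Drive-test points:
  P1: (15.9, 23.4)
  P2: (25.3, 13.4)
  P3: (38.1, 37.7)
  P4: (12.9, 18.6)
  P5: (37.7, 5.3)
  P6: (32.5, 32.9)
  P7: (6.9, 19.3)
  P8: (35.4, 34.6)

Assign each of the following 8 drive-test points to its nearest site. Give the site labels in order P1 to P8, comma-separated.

Green, Green, Red, Green, Magenta, Red, Slate, Red

P1 → Green (d²=115.54)
P2 → Green (d²=8.90)
P3 → Red (d²=171.04)
P4 → Green (d²=118.66)
P5 → Magenta (d²=85.00)
P6 → Red (d²=52.00)
P7 → Slate (d²=234.32)
P8 → Red (d²=85.46)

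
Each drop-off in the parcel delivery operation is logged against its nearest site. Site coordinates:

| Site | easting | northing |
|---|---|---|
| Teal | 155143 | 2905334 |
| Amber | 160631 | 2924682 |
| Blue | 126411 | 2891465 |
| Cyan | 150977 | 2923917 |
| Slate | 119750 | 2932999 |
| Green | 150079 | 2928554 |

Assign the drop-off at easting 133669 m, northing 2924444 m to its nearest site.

Slate

Squared distances to each site:
Teal: 826324776.000; Amber: 727006088.000; Blue: 1140293005.000; Cyan: 299844593.000; Slate: 266926586.000; Green: 286180200.000.
Minimum at Slate.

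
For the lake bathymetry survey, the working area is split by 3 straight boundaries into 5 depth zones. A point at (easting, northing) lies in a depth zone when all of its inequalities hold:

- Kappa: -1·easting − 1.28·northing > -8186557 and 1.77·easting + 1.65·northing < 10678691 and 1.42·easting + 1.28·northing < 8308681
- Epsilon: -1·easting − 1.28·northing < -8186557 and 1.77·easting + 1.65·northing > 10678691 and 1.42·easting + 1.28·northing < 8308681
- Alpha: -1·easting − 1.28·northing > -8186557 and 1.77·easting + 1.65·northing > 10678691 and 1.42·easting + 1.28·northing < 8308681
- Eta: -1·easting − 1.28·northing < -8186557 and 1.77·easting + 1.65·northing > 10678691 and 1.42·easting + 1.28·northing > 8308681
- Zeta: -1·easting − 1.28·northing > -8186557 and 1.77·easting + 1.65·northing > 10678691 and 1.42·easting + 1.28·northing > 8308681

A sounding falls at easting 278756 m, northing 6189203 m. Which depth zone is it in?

-1·278756 − 1.28·6189203 = -8200935.840, which is < -8186557
1.77·278756 + 1.65·6189203 = 10705583.070, which is > 10678691
1.42·278756 + 1.28·6189203 = 8318013.360, which is > 8308681
This sign pattern matches Eta.

Eta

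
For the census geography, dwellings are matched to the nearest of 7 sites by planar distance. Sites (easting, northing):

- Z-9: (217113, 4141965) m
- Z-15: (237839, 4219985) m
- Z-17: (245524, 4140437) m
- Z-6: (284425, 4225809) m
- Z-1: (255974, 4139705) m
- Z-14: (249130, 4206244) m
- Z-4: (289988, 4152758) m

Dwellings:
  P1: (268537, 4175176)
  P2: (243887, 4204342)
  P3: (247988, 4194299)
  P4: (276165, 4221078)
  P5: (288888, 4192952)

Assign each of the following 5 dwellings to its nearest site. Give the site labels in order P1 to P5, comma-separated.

Z-4, Z-14, Z-14, Z-6, Z-6

P1 → Z-4 (d²=962712125.00)
P2 → Z-14 (d²=31106653.00)
P3 → Z-14 (d²=143987189.00)
P4 → Z-6 (d²=90609961.00)
P5 → Z-6 (d²=1099500818.00)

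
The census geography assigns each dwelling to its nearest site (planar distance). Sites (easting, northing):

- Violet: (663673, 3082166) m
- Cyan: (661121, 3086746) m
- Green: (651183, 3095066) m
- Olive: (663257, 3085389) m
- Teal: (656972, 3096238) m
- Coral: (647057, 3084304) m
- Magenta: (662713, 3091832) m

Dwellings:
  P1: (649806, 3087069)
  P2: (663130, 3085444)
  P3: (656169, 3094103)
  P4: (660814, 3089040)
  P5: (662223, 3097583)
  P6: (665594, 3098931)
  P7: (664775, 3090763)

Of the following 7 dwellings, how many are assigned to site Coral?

1

P1 → Coral
P2 → Olive
P3 → Teal
P4 → Cyan
P5 → Teal
P6 → Magenta
P7 → Magenta
1 of the 7 goes to Coral.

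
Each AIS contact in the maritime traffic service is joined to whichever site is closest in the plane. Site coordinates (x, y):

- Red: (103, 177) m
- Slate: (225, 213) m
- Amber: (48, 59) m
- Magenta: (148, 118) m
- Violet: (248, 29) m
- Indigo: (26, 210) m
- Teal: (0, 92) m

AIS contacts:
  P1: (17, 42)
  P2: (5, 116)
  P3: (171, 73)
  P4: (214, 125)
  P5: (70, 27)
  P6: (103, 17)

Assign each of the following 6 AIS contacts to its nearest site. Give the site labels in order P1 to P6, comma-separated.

Amber, Teal, Magenta, Magenta, Amber, Amber

P1 → Amber (d²=1250.00)
P2 → Teal (d²=601.00)
P3 → Magenta (d²=2554.00)
P4 → Magenta (d²=4405.00)
P5 → Amber (d²=1508.00)
P6 → Amber (d²=4789.00)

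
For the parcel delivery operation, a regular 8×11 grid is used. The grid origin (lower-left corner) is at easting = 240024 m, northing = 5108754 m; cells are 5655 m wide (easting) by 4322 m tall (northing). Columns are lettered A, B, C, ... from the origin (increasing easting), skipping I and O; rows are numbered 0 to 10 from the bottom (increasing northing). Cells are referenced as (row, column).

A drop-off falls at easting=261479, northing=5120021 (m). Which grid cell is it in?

(2, D)

Column index: ⌊(261479 − 240024) / 5655⌋ = ⌊3.794⌋ = 3 → column D
Row offset from origin: ⌊(5120021 − 5108754) / 4322⌋ = ⌊2.607⌋ = 2 → row 2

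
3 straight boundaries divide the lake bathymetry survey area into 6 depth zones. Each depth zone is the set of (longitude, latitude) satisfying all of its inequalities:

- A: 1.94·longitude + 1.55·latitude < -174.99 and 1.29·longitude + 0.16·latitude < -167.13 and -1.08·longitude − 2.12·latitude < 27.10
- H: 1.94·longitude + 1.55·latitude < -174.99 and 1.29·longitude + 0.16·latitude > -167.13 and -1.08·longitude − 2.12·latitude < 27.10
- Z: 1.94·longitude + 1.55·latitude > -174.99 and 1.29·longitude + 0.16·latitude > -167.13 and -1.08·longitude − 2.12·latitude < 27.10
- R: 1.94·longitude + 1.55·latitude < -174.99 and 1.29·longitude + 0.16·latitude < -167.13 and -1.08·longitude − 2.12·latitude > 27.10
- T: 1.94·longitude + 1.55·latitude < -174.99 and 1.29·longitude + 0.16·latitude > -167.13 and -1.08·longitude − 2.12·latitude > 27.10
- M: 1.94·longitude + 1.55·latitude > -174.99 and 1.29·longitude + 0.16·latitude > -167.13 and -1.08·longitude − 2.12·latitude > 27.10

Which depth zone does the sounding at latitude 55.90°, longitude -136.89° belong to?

1.94·-136.89 + 1.55·55.90 = -178.922, which is < -174.99
1.29·-136.89 + 0.16·55.90 = -167.644, which is < -167.13
-1.08·-136.89 − 2.12·55.90 = 29.333, which is > 27.10
This sign pattern matches R.

R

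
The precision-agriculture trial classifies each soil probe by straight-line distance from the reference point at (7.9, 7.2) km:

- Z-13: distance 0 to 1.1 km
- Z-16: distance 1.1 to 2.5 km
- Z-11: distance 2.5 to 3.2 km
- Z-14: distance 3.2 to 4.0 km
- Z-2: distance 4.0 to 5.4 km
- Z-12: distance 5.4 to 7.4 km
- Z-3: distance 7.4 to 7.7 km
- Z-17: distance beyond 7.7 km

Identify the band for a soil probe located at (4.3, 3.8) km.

Distance = √((4.3−7.9)² + (3.8−7.2)²) = √(12.960 + 11.560) = 4.952 km.
4.0 ≤ 4.952 < 5.4 → Z-2.

Z-2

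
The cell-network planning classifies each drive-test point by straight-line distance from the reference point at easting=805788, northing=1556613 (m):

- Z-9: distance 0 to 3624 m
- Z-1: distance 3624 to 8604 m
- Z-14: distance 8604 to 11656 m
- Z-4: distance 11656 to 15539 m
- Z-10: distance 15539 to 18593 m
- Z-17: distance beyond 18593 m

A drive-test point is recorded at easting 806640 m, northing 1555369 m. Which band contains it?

Z-9

Distance = √((806640−805788)² + (1555369−1556613)²) = √(725904.000 + 1547536.000) = 1507.793 m.
0 ≤ 1507.793 < 3624 → Z-9.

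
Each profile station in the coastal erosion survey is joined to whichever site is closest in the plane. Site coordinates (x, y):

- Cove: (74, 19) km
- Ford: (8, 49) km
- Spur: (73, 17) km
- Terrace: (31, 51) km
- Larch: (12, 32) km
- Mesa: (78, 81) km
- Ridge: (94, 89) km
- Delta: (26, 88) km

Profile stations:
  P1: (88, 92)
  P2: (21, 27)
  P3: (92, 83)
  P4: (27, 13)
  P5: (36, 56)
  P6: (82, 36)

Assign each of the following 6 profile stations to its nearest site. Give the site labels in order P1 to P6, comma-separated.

P1 → Ridge (d²=45.00)
P2 → Larch (d²=106.00)
P3 → Ridge (d²=40.00)
P4 → Larch (d²=586.00)
P5 → Terrace (d²=50.00)
P6 → Cove (d²=353.00)

Ridge, Larch, Ridge, Larch, Terrace, Cove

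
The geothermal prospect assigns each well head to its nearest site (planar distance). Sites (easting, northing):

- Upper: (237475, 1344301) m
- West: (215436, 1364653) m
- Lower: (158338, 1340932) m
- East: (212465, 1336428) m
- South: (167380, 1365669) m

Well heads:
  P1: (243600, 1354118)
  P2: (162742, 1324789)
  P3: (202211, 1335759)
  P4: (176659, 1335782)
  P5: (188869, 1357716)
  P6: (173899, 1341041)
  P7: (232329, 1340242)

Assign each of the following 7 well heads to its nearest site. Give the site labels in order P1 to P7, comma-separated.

P1 → Upper (d²=133889114.00)
P2 → Lower (d²=279991665.00)
P3 → East (d²=105592077.00)
P4 → Lower (d²=362181541.00)
P5 → South (d²=525027330.00)
P6 → Lower (d²=242156602.00)
P7 → Upper (d²=42956797.00)

Upper, Lower, East, Lower, South, Lower, Upper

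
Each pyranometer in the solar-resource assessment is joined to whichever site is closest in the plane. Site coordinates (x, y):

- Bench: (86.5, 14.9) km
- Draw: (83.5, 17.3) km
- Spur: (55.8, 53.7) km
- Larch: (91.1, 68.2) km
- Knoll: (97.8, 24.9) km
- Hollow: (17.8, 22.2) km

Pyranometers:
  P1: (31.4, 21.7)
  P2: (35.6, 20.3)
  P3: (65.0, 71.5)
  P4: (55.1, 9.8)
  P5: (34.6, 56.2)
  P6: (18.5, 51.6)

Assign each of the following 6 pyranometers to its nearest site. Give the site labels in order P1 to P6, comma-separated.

P1 → Hollow (d²=185.21)
P2 → Hollow (d²=320.45)
P3 → Spur (d²=401.48)
P4 → Draw (d²=862.81)
P5 → Spur (d²=455.69)
P6 → Hollow (d²=864.85)

Hollow, Hollow, Spur, Draw, Spur, Hollow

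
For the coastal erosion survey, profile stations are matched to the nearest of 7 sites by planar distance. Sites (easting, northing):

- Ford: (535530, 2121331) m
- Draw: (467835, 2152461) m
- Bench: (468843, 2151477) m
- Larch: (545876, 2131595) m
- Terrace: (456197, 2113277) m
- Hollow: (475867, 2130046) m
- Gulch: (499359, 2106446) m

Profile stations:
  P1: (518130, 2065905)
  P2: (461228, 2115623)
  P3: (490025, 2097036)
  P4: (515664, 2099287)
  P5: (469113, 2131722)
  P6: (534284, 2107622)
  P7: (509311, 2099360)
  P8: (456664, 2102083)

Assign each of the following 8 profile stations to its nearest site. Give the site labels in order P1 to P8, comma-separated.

Gulch, Terrace, Gulch, Gulch, Hollow, Ford, Gulch, Terrace

P1 → Gulch (d²=1995923122.00)
P2 → Terrace (d²=30814677.00)
P3 → Gulch (d²=175671656.00)
P4 → Gulch (d²=317104306.00)
P5 → Hollow (d²=48425492.00)
P6 → Ford (d²=189489197.00)
P7 → Gulch (d²=149253700.00)
P8 → Terrace (d²=125523725.00)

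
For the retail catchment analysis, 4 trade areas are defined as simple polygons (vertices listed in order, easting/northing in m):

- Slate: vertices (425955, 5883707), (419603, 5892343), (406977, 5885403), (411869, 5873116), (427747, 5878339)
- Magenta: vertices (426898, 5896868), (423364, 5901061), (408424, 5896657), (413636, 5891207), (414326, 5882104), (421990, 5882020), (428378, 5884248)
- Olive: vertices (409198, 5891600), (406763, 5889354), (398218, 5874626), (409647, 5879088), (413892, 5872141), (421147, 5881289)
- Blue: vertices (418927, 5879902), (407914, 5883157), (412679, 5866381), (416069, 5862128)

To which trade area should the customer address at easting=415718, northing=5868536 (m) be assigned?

Cast a ray rightward from (415718, 5868536). For each polygon, the edges (by vertex number in listed order) whose endpoints lie on opposite sides of northing = 5868536, where each meets that height, and whether that is right or left of the point:
Slate: no edge straddles that height → 0 crossings.
Magenta: no edge straddles that height → 0 crossings.
Olive: no edge straddles that height → 0 crossings.
Blue: 2–3 at easting≈412066.9 (left), 4–1 at easting≈417099.4 (right) → 1 crossing.
Only Blue has an odd count, so the point is inside Blue.

Blue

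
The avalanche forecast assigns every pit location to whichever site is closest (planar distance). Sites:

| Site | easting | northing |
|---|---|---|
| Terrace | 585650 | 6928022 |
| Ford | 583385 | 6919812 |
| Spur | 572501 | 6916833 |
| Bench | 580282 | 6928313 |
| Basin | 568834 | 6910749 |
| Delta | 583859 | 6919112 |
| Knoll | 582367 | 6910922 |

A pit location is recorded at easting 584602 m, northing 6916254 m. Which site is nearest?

Squared distances to each site:
Terrace: 139584128.000; Ford: 14140453.000; Spur: 146769442.000; Bench: 164081881.000; Basin: 278934849.000; Delta: 8720213.000; Knoll: 33425449.000.
Minimum at Delta.

Delta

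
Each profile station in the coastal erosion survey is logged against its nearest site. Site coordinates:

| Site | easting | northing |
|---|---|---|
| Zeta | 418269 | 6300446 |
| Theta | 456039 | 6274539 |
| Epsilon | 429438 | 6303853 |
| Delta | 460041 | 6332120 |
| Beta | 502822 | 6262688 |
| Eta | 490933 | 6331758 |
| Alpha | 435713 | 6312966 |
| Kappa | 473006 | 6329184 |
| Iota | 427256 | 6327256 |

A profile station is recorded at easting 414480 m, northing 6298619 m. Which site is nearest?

Zeta

Squared distances to each site:
Zeta: 17694450.000; Theta: 2306996881.000; Epsilon: 251136520.000; Delta: 3198121722.000; Beta: 9095345725.000; Eta: 6943254530.000; Alpha: 656676698.000; Kappa: 4359511901.000; Iota: 983303945.000.
Minimum at Zeta.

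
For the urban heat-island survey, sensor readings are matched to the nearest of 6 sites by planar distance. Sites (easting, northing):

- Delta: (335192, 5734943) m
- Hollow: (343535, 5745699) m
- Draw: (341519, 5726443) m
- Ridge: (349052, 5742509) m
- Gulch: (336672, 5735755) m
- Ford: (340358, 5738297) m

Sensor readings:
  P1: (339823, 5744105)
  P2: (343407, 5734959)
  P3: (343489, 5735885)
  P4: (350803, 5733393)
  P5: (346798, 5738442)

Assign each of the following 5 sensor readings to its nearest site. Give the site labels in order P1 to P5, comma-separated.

Hollow, Ford, Ford, Ridge, Ridge

P1 → Hollow (d²=16319780.00)
P2 → Ford (d²=20438645.00)
P3 → Ford (d²=15620905.00)
P4 → Ridge (d²=86167457.00)
P5 → Ridge (d²=21621005.00)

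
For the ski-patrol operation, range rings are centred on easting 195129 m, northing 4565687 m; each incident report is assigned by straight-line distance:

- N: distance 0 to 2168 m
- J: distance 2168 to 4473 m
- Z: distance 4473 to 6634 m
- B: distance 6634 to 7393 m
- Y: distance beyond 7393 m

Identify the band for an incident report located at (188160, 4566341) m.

B

Distance = √((188160−195129)² + (4566341−4565687)²) = √(48566961.000 + 427716.000) = 6999.620 m.
6634 ≤ 6999.620 < 7393 → B.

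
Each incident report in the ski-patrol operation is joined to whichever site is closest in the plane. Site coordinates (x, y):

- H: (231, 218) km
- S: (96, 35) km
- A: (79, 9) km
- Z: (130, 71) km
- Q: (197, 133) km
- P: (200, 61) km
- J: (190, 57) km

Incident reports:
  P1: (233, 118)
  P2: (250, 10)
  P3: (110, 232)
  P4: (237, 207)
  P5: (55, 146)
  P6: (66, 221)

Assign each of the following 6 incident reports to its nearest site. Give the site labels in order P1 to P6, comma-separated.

P1 → Q (d²=1521.00)
P2 → P (d²=5101.00)
P3 → H (d²=14837.00)
P4 → H (d²=157.00)
P5 → Z (d²=11250.00)
P6 → Q (d²=24905.00)

Q, P, H, H, Z, Q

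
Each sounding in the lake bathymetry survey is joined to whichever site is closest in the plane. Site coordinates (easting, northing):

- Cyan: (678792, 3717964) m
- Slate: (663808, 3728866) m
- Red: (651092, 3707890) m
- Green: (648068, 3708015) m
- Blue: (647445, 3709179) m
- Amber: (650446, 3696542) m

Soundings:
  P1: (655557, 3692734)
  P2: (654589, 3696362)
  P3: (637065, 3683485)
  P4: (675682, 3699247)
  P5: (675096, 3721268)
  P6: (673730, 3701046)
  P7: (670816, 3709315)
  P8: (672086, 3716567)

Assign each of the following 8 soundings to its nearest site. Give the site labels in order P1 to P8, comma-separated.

P1 → Amber (d²=40623185.00)
P2 → Amber (d²=17196849.00)
P3 → Amber (d²=349536410.00)
P4 → Cyan (d²=359998189.00)
P5 → Cyan (d²=24576832.00)
P6 → Cyan (d²=311842568.00)
P7 → Cyan (d²=138421777.00)
P8 → Cyan (d²=46922045.00)

Amber, Amber, Amber, Cyan, Cyan, Cyan, Cyan, Cyan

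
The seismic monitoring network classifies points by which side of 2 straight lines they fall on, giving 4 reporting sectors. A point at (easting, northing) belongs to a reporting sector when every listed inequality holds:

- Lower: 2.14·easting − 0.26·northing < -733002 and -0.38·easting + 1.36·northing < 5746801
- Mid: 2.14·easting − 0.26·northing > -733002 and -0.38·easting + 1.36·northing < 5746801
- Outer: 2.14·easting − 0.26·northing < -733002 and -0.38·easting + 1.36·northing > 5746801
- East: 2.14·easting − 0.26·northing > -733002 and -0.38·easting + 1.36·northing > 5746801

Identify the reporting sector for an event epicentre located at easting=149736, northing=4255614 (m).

Lower

2.14·149736 − 0.26·4255614 = -786024.600, which is < -733002
-0.38·149736 + 1.36·4255614 = 5730735.360, which is < 5746801
This sign pattern matches Lower.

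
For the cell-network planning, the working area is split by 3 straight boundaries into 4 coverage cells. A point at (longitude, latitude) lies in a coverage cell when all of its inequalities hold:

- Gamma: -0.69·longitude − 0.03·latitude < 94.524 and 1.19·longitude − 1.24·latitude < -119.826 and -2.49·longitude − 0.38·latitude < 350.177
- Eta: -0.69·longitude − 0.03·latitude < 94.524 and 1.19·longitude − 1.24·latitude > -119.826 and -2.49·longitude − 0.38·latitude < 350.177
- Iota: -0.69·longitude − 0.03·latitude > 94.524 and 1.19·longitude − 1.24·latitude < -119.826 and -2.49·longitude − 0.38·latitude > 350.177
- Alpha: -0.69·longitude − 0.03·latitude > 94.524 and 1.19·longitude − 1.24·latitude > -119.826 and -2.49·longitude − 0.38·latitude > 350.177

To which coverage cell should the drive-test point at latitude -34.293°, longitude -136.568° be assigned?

Iota

-0.69·-136.568 − 0.03·-34.293 = 95.261, which is > 94.524
1.19·-136.568 − 1.24·-34.293 = -119.993, which is < -119.826
-2.49·-136.568 − 0.38·-34.293 = 353.086, which is > 350.177
This sign pattern matches Iota.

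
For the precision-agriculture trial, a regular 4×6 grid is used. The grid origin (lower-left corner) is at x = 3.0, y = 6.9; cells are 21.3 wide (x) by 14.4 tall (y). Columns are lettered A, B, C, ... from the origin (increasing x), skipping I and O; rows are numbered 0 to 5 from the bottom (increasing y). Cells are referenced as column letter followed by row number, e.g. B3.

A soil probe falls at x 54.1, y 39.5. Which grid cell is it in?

Column index: ⌊(54.1 − 3.0) / 21.3⌋ = ⌊2.399⌋ = 2 → column C
Row offset from origin: ⌊(39.5 − 6.9) / 14.4⌋ = ⌊2.264⌋ = 2 → row 2

C2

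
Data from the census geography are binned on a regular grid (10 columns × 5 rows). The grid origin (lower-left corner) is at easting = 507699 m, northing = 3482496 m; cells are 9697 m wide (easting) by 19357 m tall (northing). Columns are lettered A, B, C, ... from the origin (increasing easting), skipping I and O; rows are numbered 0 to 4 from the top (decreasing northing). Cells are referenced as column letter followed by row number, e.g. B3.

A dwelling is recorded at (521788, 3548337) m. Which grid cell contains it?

Column index: ⌊(521788 − 507699) / 9697⌋ = ⌊1.453⌋ = 1 → column B
Row offset from origin: ⌊(3548337 − 3482496) / 19357⌋ = ⌊3.401⌋ = 3 → row 1 (counted from top)

B1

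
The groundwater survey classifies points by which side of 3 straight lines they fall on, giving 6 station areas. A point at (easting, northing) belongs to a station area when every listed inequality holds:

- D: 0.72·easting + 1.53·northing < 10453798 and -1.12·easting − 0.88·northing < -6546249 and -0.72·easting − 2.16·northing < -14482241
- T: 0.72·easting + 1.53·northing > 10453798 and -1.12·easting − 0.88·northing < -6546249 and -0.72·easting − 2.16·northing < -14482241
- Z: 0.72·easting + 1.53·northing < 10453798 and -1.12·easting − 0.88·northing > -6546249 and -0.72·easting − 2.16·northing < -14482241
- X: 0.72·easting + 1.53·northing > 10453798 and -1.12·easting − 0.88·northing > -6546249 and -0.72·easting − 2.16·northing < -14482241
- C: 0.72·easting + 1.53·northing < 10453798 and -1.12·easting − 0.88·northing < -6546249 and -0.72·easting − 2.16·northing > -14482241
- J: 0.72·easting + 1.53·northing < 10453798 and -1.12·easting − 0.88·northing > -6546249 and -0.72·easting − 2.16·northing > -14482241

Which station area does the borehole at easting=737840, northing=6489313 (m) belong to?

0.72·737840 + 1.53·6489313 = 10459893.690, which is > 10453798
-1.12·737840 − 0.88·6489313 = -6536976.240, which is > -6546249
-0.72·737840 − 2.16·6489313 = -14548160.880, which is < -14482241
This sign pattern matches X.

X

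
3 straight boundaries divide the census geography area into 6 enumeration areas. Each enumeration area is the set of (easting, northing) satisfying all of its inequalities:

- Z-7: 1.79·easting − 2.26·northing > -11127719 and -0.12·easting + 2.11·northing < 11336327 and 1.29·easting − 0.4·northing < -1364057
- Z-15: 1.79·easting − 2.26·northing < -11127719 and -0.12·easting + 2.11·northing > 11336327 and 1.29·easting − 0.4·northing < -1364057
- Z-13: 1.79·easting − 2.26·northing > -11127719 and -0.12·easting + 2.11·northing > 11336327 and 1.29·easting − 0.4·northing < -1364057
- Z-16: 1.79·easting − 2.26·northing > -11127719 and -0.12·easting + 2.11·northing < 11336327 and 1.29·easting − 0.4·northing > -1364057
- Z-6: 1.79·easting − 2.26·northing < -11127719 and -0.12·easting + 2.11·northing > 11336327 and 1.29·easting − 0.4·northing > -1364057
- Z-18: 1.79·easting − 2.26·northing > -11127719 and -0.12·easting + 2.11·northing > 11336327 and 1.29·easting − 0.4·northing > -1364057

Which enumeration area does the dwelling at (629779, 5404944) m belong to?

1.79·629779 − 2.26·5404944 = -11087869.030, which is > -11127719
-0.12·629779 + 2.11·5404944 = 11328858.360, which is < 11336327
1.29·629779 − 0.4·5404944 = -1349562.690, which is > -1364057
This sign pattern matches Z-16.

Z-16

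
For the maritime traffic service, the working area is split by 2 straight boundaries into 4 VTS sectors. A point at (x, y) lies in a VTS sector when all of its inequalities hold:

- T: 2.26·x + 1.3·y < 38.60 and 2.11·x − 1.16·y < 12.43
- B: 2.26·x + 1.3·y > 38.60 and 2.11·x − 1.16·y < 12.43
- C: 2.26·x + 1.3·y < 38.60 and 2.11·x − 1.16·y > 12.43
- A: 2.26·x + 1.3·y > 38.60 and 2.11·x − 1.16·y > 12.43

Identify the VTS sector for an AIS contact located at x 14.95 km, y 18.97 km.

B

2.26·14.95 + 1.3·18.97 = 58.448, which is > 38.60
2.11·14.95 − 1.16·18.97 = 9.539, which is < 12.43
This sign pattern matches B.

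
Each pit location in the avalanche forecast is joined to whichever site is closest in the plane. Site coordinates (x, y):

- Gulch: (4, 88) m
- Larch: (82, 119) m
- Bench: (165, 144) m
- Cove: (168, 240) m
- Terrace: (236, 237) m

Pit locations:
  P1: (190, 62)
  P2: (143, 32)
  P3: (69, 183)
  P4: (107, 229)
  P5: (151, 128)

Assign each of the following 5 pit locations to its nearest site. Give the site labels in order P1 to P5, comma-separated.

Bench, Larch, Larch, Cove, Bench

P1 → Bench (d²=7349.00)
P2 → Larch (d²=11290.00)
P3 → Larch (d²=4265.00)
P4 → Cove (d²=3842.00)
P5 → Bench (d²=452.00)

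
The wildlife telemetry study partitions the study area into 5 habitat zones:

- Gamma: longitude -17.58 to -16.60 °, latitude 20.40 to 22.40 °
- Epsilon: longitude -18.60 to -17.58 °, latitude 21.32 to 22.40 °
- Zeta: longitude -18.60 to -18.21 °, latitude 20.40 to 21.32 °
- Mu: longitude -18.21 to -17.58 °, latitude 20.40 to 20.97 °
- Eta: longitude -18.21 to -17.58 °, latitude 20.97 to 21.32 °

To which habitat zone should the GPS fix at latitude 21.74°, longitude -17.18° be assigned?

The point has longitude = -17.18 and latitude = 21.74.
Only Gamma satisfies -17.58 ≤ longitude ≤ -16.60 and 20.40 ≤ latitude ≤ 22.40.

Gamma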